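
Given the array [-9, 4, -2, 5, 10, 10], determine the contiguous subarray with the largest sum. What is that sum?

Using Kadane's algorithm on [-9, 4, -2, 5, 10, 10]:

Scanning through the array:
Position 1 (value 4): max_ending_here = 4, max_so_far = 4
Position 2 (value -2): max_ending_here = 2, max_so_far = 4
Position 3 (value 5): max_ending_here = 7, max_so_far = 7
Position 4 (value 10): max_ending_here = 17, max_so_far = 17
Position 5 (value 10): max_ending_here = 27, max_so_far = 27

Maximum subarray: [4, -2, 5, 10, 10]
Maximum sum: 27

The maximum subarray is [4, -2, 5, 10, 10] with sum 27. This subarray runs from index 1 to index 5.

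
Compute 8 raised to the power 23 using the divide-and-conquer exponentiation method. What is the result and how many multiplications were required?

Computing 8^23 by squaring (build up from 8^1; each line after the first costs one multiplication):

8^1 = 8
8^2 = (8^1)^2 = 8^2 = 64
8^4 = (8^2)^2 = 64^2 = 4096
8^5 = 8 * 8^4 = 8 * 4096 = 32768
8^10 = (8^5)^2 = 32768^2 = 1073741824
8^11 = 8 * 8^10 = 8 * 1073741824 = 8589934592
8^22 = (8^11)^2 = 8589934592^2 = 73786976294838206464
8^23 = 8 * 8^22 = 8 * 73786976294838206464 = 590295810358705651712

Result: 590295810358705651712
Multiplications needed: 7 (7 lines after 8^1)

8^23 = 590295810358705651712. Using exponentiation by squaring, this requires 7 multiplications. The key idea: if the exponent is even, square the half-power; if odd, multiply by the base once.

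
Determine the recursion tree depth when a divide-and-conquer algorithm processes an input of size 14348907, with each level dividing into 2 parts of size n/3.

For divide and conquer with division factor 3:

Problem sizes at each level:
Level 0: 14348907
Level 1: 4782969
Level 2: 1594323
Level 3: 531441
Level 4: 177147
Level 5: 59049
Level 6: 19683
Level 7: 6561
Level 8: 2187
Level 9: 729
Level 10: 243
Level 11: 81
Level 12: 27
Level 13: 9
Level 14: 3
Level 15: 1

The root is level 0 and the size-1 base case is level 15 (the tree spans levels 0 through 15, i.e. 16 levels counting the root), so the depth is the number of divisions: log_3(14348907) = 15

The recursion tree depth is log_3(14348907) = 15. At each level, the problem size is divided by 3, so it takes 15 divisions to reduce to a base case of size 1. The algorithm makes 2 recursive calls at each level.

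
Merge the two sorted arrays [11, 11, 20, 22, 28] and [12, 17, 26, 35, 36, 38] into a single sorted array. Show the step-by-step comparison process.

Merging process:

Compare 11 vs 12: take 11 from left. Merged: [11]
Compare 11 vs 12: take 11 from left. Merged: [11, 11]
Compare 20 vs 12: take 12 from right. Merged: [11, 11, 12]
Compare 20 vs 17: take 17 from right. Merged: [11, 11, 12, 17]
Compare 20 vs 26: take 20 from left. Merged: [11, 11, 12, 17, 20]
Compare 22 vs 26: take 22 from left. Merged: [11, 11, 12, 17, 20, 22]
Compare 28 vs 26: take 26 from right. Merged: [11, 11, 12, 17, 20, 22, 26]
Compare 28 vs 35: take 28 from left. Merged: [11, 11, 12, 17, 20, 22, 26, 28]
Append remaining from right: [35, 36, 38]. Merged: [11, 11, 12, 17, 20, 22, 26, 28, 35, 36, 38]

Final merged array: [11, 11, 12, 17, 20, 22, 26, 28, 35, 36, 38]
Total comparisons: 8

The merged array is [11, 11, 12, 17, 20, 22, 26, 28, 35, 36, 38], requiring 8 comparisons. The merge step runs in O(n) time where n is the total number of elements.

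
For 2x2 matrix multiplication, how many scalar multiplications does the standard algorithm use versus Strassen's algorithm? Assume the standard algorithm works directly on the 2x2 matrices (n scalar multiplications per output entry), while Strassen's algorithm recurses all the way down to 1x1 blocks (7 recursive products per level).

Matrix multiplication for 2x2 matrices:

Standard algorithm: 2^3 = 8 multiplications
Strassen's algorithm: 7^(log2(2)) = 7^1 = 7 multiplications
Savings: 8 - 7 = 1 multiplications

Standard: 8 multiplications (2^3). Strassen: 7 multiplications (7^1). Strassen reduces 8 recursive multiplications to 7 at each level.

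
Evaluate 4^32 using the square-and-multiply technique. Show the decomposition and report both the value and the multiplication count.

Computing 4^32 by squaring (build up from 4^1; each line after the first costs one multiplication):

4^1 = 4
4^2 = (4^1)^2 = 4^2 = 16
4^4 = (4^2)^2 = 16^2 = 256
4^8 = (4^4)^2 = 256^2 = 65536
4^16 = (4^8)^2 = 65536^2 = 4294967296
4^32 = (4^16)^2 = 4294967296^2 = 18446744073709551616

Result: 18446744073709551616
Multiplications needed: 5 (5 lines after 4^1)

4^32 = 18446744073709551616. Using exponentiation by squaring, this requires 5 multiplications. The key idea: if the exponent is even, square the half-power; if odd, multiply by the base once.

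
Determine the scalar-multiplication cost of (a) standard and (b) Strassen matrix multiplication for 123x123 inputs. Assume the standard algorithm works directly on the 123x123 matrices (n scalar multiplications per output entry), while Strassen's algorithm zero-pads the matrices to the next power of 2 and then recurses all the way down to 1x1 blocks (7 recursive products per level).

Matrix multiplication for 123x123 matrices:

Strassen's algorithm requires power-of-2 dimensions. Pad 123x123 to 128x128 (next power of 2).

Standard algorithm: 123^3 = 1860867 multiplications
Strassen's algorithm: 7^(log2(128)) = 7^7 = 823543 multiplications
Savings: 1860867 - 823543 = 1037324 multiplications

Standard: 1860867 multiplications (123^3). Strassen: 823543 multiplications (7^7, after padding to 128x128). Strassen reduces 8 recursive multiplications to 7 at each level.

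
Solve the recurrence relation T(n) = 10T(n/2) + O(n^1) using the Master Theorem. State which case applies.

Master Theorem for T(n) = 10T(n/2) + O(n^1):

a = 10, b = 2, c = 1
log_b(a) = log_2(10) = 3.3219

Case 1: c = 1 < log_2(10) = 3.3219
T(n) = O(n^(log_2 10))

For T(n) = 10T(n/2) + O(n^1): log_2(10) = 3.3219. This is Case 1 of the Master Theorem (c < log_b(a), work dominated by leaves), giving O(n^(log_2 10)).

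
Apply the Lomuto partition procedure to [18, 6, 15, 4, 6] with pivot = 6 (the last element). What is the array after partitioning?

Lomuto partition with pivot = 6:

Initial array: [18, 6, 15, 4, 6]

arr[0]=18 > 6: no swap
arr[1]=6 <= 6: swap with position 0, array becomes [6, 18, 15, 4, 6]
arr[2]=15 > 6: no swap
arr[3]=4 <= 6: swap with position 1, array becomes [6, 4, 15, 18, 6]

Place pivot at position 2: [6, 4, 6, 18, 15]
Pivot position: 2

After partitioning with pivot 6, the array becomes [6, 4, 6, 18, 15]. The pivot is placed at index 2. All elements to the left of the pivot are <= 6, and all elements to the right are > 6.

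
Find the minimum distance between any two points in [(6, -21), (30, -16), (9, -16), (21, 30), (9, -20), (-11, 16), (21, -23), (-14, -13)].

Computing all pairwise distances among 8 points:

d((6, -21), (30, -16)) = 24.5153
d((6, -21), (9, -16)) = 5.831
d((6, -21), (21, 30)) = 53.1601
d((6, -21), (9, -20)) = 3.1623 <-- minimum
d((6, -21), (-11, 16)) = 40.7185
d((6, -21), (21, -23)) = 15.1327
d((6, -21), (-14, -13)) = 21.5407
d((30, -16), (9, -16)) = 21.0
d((30, -16), (21, 30)) = 46.8722
d((30, -16), (9, -20)) = 21.3776
d((30, -16), (-11, 16)) = 52.0096
d((30, -16), (21, -23)) = 11.4018
d((30, -16), (-14, -13)) = 44.1022
d((9, -16), (21, 30)) = 47.5395
d((9, -16), (9, -20)) = 4.0
d((9, -16), (-11, 16)) = 37.7359
d((9, -16), (21, -23)) = 13.8924
d((9, -16), (-14, -13)) = 23.1948
d((21, 30), (9, -20)) = 51.4198
d((21, 30), (-11, 16)) = 34.9285
d((21, 30), (21, -23)) = 53.0
d((21, 30), (-14, -13)) = 55.4437
d((9, -20), (-11, 16)) = 41.1825
d((9, -20), (21, -23)) = 12.3693
d((9, -20), (-14, -13)) = 24.0416
d((-11, 16), (21, -23)) = 50.448
d((-11, 16), (-14, -13)) = 29.1548
d((21, -23), (-14, -13)) = 36.4005

Closest pair: (6, -21) and (9, -20) with distance 3.1623

The closest pair is (6, -21) and (9, -20) with Euclidean distance 3.1623. For 8 points, brute-force pairwise comparison is shown above. For large n, the divide-and-conquer algorithm (sort by x, recurse on halves, check the dividing strip) achieves O(n log n).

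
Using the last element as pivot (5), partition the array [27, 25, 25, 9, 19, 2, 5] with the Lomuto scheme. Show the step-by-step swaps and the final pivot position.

Lomuto partition with pivot = 5:

Initial array: [27, 25, 25, 9, 19, 2, 5]

arr[0]=27 > 5: no swap
arr[1]=25 > 5: no swap
arr[2]=25 > 5: no swap
arr[3]=9 > 5: no swap
arr[4]=19 > 5: no swap
arr[5]=2 <= 5: swap with position 0, array becomes [2, 25, 25, 9, 19, 27, 5]

Place pivot at position 1: [2, 5, 25, 9, 19, 27, 25]
Pivot position: 1

After partitioning with pivot 5, the array becomes [2, 5, 25, 9, 19, 27, 25]. The pivot is placed at index 1. All elements to the left of the pivot are <= 5, and all elements to the right are > 5.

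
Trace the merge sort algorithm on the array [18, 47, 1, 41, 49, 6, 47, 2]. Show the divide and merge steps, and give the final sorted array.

Merge sort trace:

Split: [18, 47, 1, 41, 49, 6, 47, 2] -> [18, 47, 1, 41] and [49, 6, 47, 2]
  Split: [18, 47, 1, 41] -> [18, 47] and [1, 41]
    Split: [18, 47] -> [18] and [47]
    Merge: [18] + [47] -> [18, 47]
    Split: [1, 41] -> [1] and [41]
    Merge: [1] + [41] -> [1, 41]
  Merge: [18, 47] + [1, 41] -> [1, 18, 41, 47]
  Split: [49, 6, 47, 2] -> [49, 6] and [47, 2]
    Split: [49, 6] -> [49] and [6]
    Merge: [49] + [6] -> [6, 49]
    Split: [47, 2] -> [47] and [2]
    Merge: [47] + [2] -> [2, 47]
  Merge: [6, 49] + [2, 47] -> [2, 6, 47, 49]
Merge: [1, 18, 41, 47] + [2, 6, 47, 49] -> [1, 2, 6, 18, 41, 47, 47, 49]

Final sorted array: [1, 2, 6, 18, 41, 47, 47, 49]

The merge sort proceeds by recursively splitting the array and merging sorted halves.
After all merges, the sorted array is [1, 2, 6, 18, 41, 47, 47, 49].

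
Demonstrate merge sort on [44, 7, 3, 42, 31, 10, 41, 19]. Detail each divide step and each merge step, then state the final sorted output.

Merge sort trace:

Split: [44, 7, 3, 42, 31, 10, 41, 19] -> [44, 7, 3, 42] and [31, 10, 41, 19]
  Split: [44, 7, 3, 42] -> [44, 7] and [3, 42]
    Split: [44, 7] -> [44] and [7]
    Merge: [44] + [7] -> [7, 44]
    Split: [3, 42] -> [3] and [42]
    Merge: [3] + [42] -> [3, 42]
  Merge: [7, 44] + [3, 42] -> [3, 7, 42, 44]
  Split: [31, 10, 41, 19] -> [31, 10] and [41, 19]
    Split: [31, 10] -> [31] and [10]
    Merge: [31] + [10] -> [10, 31]
    Split: [41, 19] -> [41] and [19]
    Merge: [41] + [19] -> [19, 41]
  Merge: [10, 31] + [19, 41] -> [10, 19, 31, 41]
Merge: [3, 7, 42, 44] + [10, 19, 31, 41] -> [3, 7, 10, 19, 31, 41, 42, 44]

Final sorted array: [3, 7, 10, 19, 31, 41, 42, 44]

The merge sort proceeds by recursively splitting the array and merging sorted halves.
After all merges, the sorted array is [3, 7, 10, 19, 31, 41, 42, 44].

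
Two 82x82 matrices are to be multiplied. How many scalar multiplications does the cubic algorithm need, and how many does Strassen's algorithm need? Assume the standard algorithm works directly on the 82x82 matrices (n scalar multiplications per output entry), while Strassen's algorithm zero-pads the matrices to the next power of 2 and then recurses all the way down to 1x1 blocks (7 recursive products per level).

Matrix multiplication for 82x82 matrices:

Strassen's algorithm requires power-of-2 dimensions. Pad 82x82 to 128x128 (next power of 2).

Standard algorithm: 82^3 = 551368 multiplications
Strassen's algorithm: 7^(log2(128)) = 7^7 = 823543 multiplications
Difference: 551368 - 823543 = -272175 (Strassen uses MORE here due to padding overhead — for small or just-over-power-of-2 n, padding can outweigh the per-level savings)

Standard: 551368 multiplications (82^3). Strassen: 823543 multiplications (7^7, after padding to 128x128). Strassen reduces 8 recursive multiplications to 7 at each level.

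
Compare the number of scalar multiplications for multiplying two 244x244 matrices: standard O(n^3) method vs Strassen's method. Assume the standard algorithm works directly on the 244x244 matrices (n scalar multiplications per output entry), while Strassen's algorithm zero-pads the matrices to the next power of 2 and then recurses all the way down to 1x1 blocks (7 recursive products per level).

Matrix multiplication for 244x244 matrices:

Strassen's algorithm requires power-of-2 dimensions. Pad 244x244 to 256x256 (next power of 2).

Standard algorithm: 244^3 = 14526784 multiplications
Strassen's algorithm: 7^(log2(256)) = 7^8 = 5764801 multiplications
Savings: 14526784 - 5764801 = 8761983 multiplications

Standard: 14526784 multiplications (244^3). Strassen: 5764801 multiplications (7^8, after padding to 256x256). Strassen reduces 8 recursive multiplications to 7 at each level.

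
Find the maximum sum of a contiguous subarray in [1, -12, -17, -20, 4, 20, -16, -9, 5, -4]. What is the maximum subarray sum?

Using Kadane's algorithm on [1, -12, -17, -20, 4, 20, -16, -9, 5, -4]:

Scanning through the array:
Position 1 (value -12): max_ending_here = -11, max_so_far = 1
Position 2 (value -17): max_ending_here = -17, max_so_far = 1
Position 3 (value -20): max_ending_here = -20, max_so_far = 1
Position 4 (value 4): max_ending_here = 4, max_so_far = 4
Position 5 (value 20): max_ending_here = 24, max_so_far = 24
Position 6 (value -16): max_ending_here = 8, max_so_far = 24
Position 7 (value -9): max_ending_here = -1, max_so_far = 24
Position 8 (value 5): max_ending_here = 5, max_so_far = 24
Position 9 (value -4): max_ending_here = 1, max_so_far = 24

Maximum subarray: [4, 20]
Maximum sum: 24

The maximum subarray is [4, 20] with sum 24. This subarray runs from index 4 to index 5.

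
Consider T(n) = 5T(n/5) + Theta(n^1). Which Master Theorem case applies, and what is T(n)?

Master Theorem for T(n) = 5T(n/5) + O(n^1):

a = 5, b = 5, c = 1
log_b(a) = log_5(5) = 1.0000

Case 2: c = 1 = log_5(5) = 1.0000
T(n) = O(n^1 log n) = O(n log n)

For T(n) = 5T(n/5) + O(n^1): log_5(5) = 1.0000. This is Case 2 of the Master Theorem (c = log_b(a), equal work at all levels), giving O(n log n).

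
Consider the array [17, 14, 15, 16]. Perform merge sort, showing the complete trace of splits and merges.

Merge sort trace:

Split: [17, 14, 15, 16] -> [17, 14] and [15, 16]
  Split: [17, 14] -> [17] and [14]
  Merge: [17] + [14] -> [14, 17]
  Split: [15, 16] -> [15] and [16]
  Merge: [15] + [16] -> [15, 16]
Merge: [14, 17] + [15, 16] -> [14, 15, 16, 17]

Final sorted array: [14, 15, 16, 17]

The merge sort proceeds by recursively splitting the array and merging sorted halves.
After all merges, the sorted array is [14, 15, 16, 17].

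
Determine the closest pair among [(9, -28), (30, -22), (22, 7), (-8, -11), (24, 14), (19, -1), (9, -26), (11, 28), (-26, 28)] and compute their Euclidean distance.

Computing all pairwise distances among 9 points:

d((9, -28), (30, -22)) = 21.8403
d((9, -28), (22, 7)) = 37.3363
d((9, -28), (-8, -11)) = 24.0416
d((9, -28), (24, 14)) = 44.5982
d((9, -28), (19, -1)) = 28.7924
d((9, -28), (9, -26)) = 2.0 <-- minimum
d((9, -28), (11, 28)) = 56.0357
d((9, -28), (-26, 28)) = 66.0379
d((30, -22), (22, 7)) = 30.0832
d((30, -22), (-8, -11)) = 39.5601
d((30, -22), (24, 14)) = 36.4966
d((30, -22), (19, -1)) = 23.7065
d((30, -22), (9, -26)) = 21.3776
d((30, -22), (11, 28)) = 53.4883
d((30, -22), (-26, 28)) = 75.0733
d((22, 7), (-8, -11)) = 34.9857
d((22, 7), (24, 14)) = 7.2801
d((22, 7), (19, -1)) = 8.544
d((22, 7), (9, -26)) = 35.4683
d((22, 7), (11, 28)) = 23.7065
d((22, 7), (-26, 28)) = 52.3927
d((-8, -11), (24, 14)) = 40.6079
d((-8, -11), (19, -1)) = 28.7924
d((-8, -11), (9, -26)) = 22.6716
d((-8, -11), (11, 28)) = 43.382
d((-8, -11), (-26, 28)) = 42.9535
d((24, 14), (19, -1)) = 15.8114
d((24, 14), (9, -26)) = 42.72
d((24, 14), (11, 28)) = 19.105
d((24, 14), (-26, 28)) = 51.923
d((19, -1), (9, -26)) = 26.9258
d((19, -1), (11, 28)) = 30.0832
d((19, -1), (-26, 28)) = 53.535
d((9, -26), (11, 28)) = 54.037
d((9, -26), (-26, 28)) = 64.3506
d((11, 28), (-26, 28)) = 37.0

Closest pair: (9, -28) and (9, -26) with distance 2.0

The closest pair is (9, -28) and (9, -26) with Euclidean distance 2.0. For 9 points, brute-force pairwise comparison is shown above. For large n, the divide-and-conquer algorithm (sort by x, recurse on halves, check the dividing strip) achieves O(n log n).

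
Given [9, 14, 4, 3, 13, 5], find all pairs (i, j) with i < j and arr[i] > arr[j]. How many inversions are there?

Finding inversions in [9, 14, 4, 3, 13, 5]:

(0, 2): arr[0]=9 > arr[2]=4
(0, 3): arr[0]=9 > arr[3]=3
(0, 5): arr[0]=9 > arr[5]=5
(1, 2): arr[1]=14 > arr[2]=4
(1, 3): arr[1]=14 > arr[3]=3
(1, 4): arr[1]=14 > arr[4]=13
(1, 5): arr[1]=14 > arr[5]=5
(2, 3): arr[2]=4 > arr[3]=3
(4, 5): arr[4]=13 > arr[5]=5

Total inversions: 9

The array has 9 inversion(s): (0,2), (0,3), (0,5), (1,2), (1,3), (1,4), (1,5), (2,3), (4,5). Each pair (i,j) satisfies i < j and arr[i] > arr[j].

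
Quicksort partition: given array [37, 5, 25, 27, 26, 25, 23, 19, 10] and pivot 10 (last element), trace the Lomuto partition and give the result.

Lomuto partition with pivot = 10:

Initial array: [37, 5, 25, 27, 26, 25, 23, 19, 10]

arr[0]=37 > 10: no swap
arr[1]=5 <= 10: swap with position 0, array becomes [5, 37, 25, 27, 26, 25, 23, 19, 10]
arr[2]=25 > 10: no swap
arr[3]=27 > 10: no swap
arr[4]=26 > 10: no swap
arr[5]=25 > 10: no swap
arr[6]=23 > 10: no swap
arr[7]=19 > 10: no swap

Place pivot at position 1: [5, 10, 25, 27, 26, 25, 23, 19, 37]
Pivot position: 1

After partitioning with pivot 10, the array becomes [5, 10, 25, 27, 26, 25, 23, 19, 37]. The pivot is placed at index 1. All elements to the left of the pivot are <= 10, and all elements to the right are > 10.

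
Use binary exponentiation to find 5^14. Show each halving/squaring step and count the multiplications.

Computing 5^14 by squaring (build up from 5^1; each line after the first costs one multiplication):

5^1 = 5
5^2 = (5^1)^2 = 5^2 = 25
5^3 = 5 * 5^2 = 5 * 25 = 125
5^6 = (5^3)^2 = 125^2 = 15625
5^7 = 5 * 5^6 = 5 * 15625 = 78125
5^14 = (5^7)^2 = 78125^2 = 6103515625

Result: 6103515625
Multiplications needed: 5 (5 lines after 5^1)

5^14 = 6103515625. Using exponentiation by squaring, this requires 5 multiplications. The key idea: if the exponent is even, square the half-power; if odd, multiply by the base once.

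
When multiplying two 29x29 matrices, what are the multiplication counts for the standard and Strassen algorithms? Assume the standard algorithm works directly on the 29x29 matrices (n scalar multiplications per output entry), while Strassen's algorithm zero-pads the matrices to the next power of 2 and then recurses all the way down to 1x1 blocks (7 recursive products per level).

Matrix multiplication for 29x29 matrices:

Strassen's algorithm requires power-of-2 dimensions. Pad 29x29 to 32x32 (next power of 2).

Standard algorithm: 29^3 = 24389 multiplications
Strassen's algorithm: 7^(log2(32)) = 7^5 = 16807 multiplications
Savings: 24389 - 16807 = 7582 multiplications

Standard: 24389 multiplications (29^3). Strassen: 16807 multiplications (7^5, after padding to 32x32). Strassen reduces 8 recursive multiplications to 7 at each level.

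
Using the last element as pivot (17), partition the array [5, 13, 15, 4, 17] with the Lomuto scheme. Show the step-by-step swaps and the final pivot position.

Lomuto partition with pivot = 17:

Initial array: [5, 13, 15, 4, 17]

arr[0]=5 <= 17: swap with position 0, array becomes [5, 13, 15, 4, 17]
arr[1]=13 <= 17: swap with position 1, array becomes [5, 13, 15, 4, 17]
arr[2]=15 <= 17: swap with position 2, array becomes [5, 13, 15, 4, 17]
arr[3]=4 <= 17: swap with position 3, array becomes [5, 13, 15, 4, 17]

Place pivot at position 4: [5, 13, 15, 4, 17]
Pivot position: 4

After partitioning with pivot 17, the array becomes [5, 13, 15, 4, 17]. The pivot is placed at index 4. All elements to the left of the pivot are <= 17, and all elements to the right are > 17.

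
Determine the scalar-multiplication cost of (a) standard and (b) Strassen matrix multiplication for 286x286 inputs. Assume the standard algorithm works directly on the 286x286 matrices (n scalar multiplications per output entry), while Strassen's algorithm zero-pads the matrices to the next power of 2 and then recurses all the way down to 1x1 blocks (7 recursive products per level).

Matrix multiplication for 286x286 matrices:

Strassen's algorithm requires power-of-2 dimensions. Pad 286x286 to 512x512 (next power of 2).

Standard algorithm: 286^3 = 23393656 multiplications
Strassen's algorithm: 7^(log2(512)) = 7^9 = 40353607 multiplications
Difference: 23393656 - 40353607 = -16959951 (Strassen uses MORE here due to padding overhead — for small or just-over-power-of-2 n, padding can outweigh the per-level savings)

Standard: 23393656 multiplications (286^3). Strassen: 40353607 multiplications (7^9, after padding to 512x512). Strassen reduces 8 recursive multiplications to 7 at each level.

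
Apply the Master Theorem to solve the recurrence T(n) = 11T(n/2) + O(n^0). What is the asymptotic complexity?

Master Theorem for T(n) = 11T(n/2) + O(n^0):

a = 11, b = 2, c = 0
log_b(a) = log_2(11) = 3.4594

Case 1: c = 0 < log_2(11) = 3.4594
T(n) = O(n^(log_2 11))

For T(n) = 11T(n/2) + O(n^0): log_2(11) = 3.4594. This is Case 1 of the Master Theorem (c < log_b(a), work dominated by leaves), giving O(n^(log_2 11)).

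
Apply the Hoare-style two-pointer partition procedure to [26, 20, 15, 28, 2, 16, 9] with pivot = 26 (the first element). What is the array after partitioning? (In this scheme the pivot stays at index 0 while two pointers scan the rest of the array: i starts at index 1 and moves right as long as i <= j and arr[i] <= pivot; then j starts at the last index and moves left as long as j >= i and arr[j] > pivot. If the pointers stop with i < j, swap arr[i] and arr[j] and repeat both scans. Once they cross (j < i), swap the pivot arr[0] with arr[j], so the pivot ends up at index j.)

Hoare-style two-pointer partition with pivot = 26:

Initial array: [26, 20, 15, 28, 2, 16, 9]

Pointers start at i = 1, j = 6.
i stops at index 3 (arr[3]=28 > 26), j stops at index 6 (arr[6]=9 <= 26): swap arr[3] and arr[6], array becomes [26, 20, 15, 9, 2, 16, 28]
i ends at 6, j ends at 5: the pointers have crossed (j < i), so scanning stops.

Swap pivot arr[0] with arr[5] to place pivot at position 5: [16, 20, 15, 9, 2, 26, 28]
Pivot position: 5

After partitioning with pivot 26, the array becomes [16, 20, 15, 9, 2, 26, 28]. The pivot is placed at index 5. All elements to the left of the pivot are <= 26, and all elements to the right are > 26.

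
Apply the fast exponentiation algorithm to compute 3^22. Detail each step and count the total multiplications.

Computing 3^22 by squaring (build up from 3^1; each line after the first costs one multiplication):

3^1 = 3
3^2 = (3^1)^2 = 3^2 = 9
3^4 = (3^2)^2 = 9^2 = 81
3^5 = 3 * 3^4 = 3 * 81 = 243
3^10 = (3^5)^2 = 243^2 = 59049
3^11 = 3 * 3^10 = 3 * 59049 = 177147
3^22 = (3^11)^2 = 177147^2 = 31381059609

Result: 31381059609
Multiplications needed: 6 (6 lines after 3^1)

3^22 = 31381059609. Using exponentiation by squaring, this requires 6 multiplications. The key idea: if the exponent is even, square the half-power; if odd, multiply by the base once.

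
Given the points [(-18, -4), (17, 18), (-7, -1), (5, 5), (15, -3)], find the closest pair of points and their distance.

Computing all pairwise distances among 5 points:

d((-18, -4), (17, 18)) = 41.3401
d((-18, -4), (-7, -1)) = 11.4018 <-- minimum
d((-18, -4), (5, 5)) = 24.6982
d((-18, -4), (15, -3)) = 33.0151
d((17, 18), (-7, -1)) = 30.6105
d((17, 18), (5, 5)) = 17.6918
d((17, 18), (15, -3)) = 21.095
d((-7, -1), (5, 5)) = 13.4164
d((-7, -1), (15, -3)) = 22.0907
d((5, 5), (15, -3)) = 12.8062

Closest pair: (-18, -4) and (-7, -1) with distance 11.4018

The closest pair is (-18, -4) and (-7, -1) with Euclidean distance 11.4018. For 5 points, brute-force pairwise comparison is shown above. For large n, the divide-and-conquer algorithm (sort by x, recurse on halves, check the dividing strip) achieves O(n log n).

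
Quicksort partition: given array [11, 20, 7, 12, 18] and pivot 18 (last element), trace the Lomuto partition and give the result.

Lomuto partition with pivot = 18:

Initial array: [11, 20, 7, 12, 18]

arr[0]=11 <= 18: swap with position 0, array becomes [11, 20, 7, 12, 18]
arr[1]=20 > 18: no swap
arr[2]=7 <= 18: swap with position 1, array becomes [11, 7, 20, 12, 18]
arr[3]=12 <= 18: swap with position 2, array becomes [11, 7, 12, 20, 18]

Place pivot at position 3: [11, 7, 12, 18, 20]
Pivot position: 3

After partitioning with pivot 18, the array becomes [11, 7, 12, 18, 20]. The pivot is placed at index 3. All elements to the left of the pivot are <= 18, and all elements to the right are > 18.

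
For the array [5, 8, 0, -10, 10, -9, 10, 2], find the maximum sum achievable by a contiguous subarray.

Using Kadane's algorithm on [5, 8, 0, -10, 10, -9, 10, 2]:

Scanning through the array:
Position 1 (value 8): max_ending_here = 13, max_so_far = 13
Position 2 (value 0): max_ending_here = 13, max_so_far = 13
Position 3 (value -10): max_ending_here = 3, max_so_far = 13
Position 4 (value 10): max_ending_here = 13, max_so_far = 13
Position 5 (value -9): max_ending_here = 4, max_so_far = 13
Position 6 (value 10): max_ending_here = 14, max_so_far = 14
Position 7 (value 2): max_ending_here = 16, max_so_far = 16

Maximum subarray: [5, 8, 0, -10, 10, -9, 10, 2]
Maximum sum: 16

The maximum subarray is [5, 8, 0, -10, 10, -9, 10, 2] with sum 16. This subarray runs from index 0 to index 7.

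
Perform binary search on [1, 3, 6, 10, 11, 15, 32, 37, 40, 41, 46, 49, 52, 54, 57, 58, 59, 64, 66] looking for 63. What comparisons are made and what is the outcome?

Binary search for 63 in [1, 3, 6, 10, 11, 15, 32, 37, 40, 41, 46, 49, 52, 54, 57, 58, 59, 64, 66]:

lo=0, hi=18, mid=9, arr[mid]=41 -> 41 < 63, search right half
lo=10, hi=18, mid=14, arr[mid]=57 -> 57 < 63, search right half
lo=15, hi=18, mid=16, arr[mid]=59 -> 59 < 63, search right half
lo=17, hi=18, mid=17, arr[mid]=64 -> 64 > 63, search left half
lo=17 > hi=16, target 63 not found

Binary search determines that 63 is not in the array after 4 comparisons. The search space was exhausted without finding the target.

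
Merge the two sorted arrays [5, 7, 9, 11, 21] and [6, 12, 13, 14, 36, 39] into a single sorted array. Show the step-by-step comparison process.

Merging process:

Compare 5 vs 6: take 5 from left. Merged: [5]
Compare 7 vs 6: take 6 from right. Merged: [5, 6]
Compare 7 vs 12: take 7 from left. Merged: [5, 6, 7]
Compare 9 vs 12: take 9 from left. Merged: [5, 6, 7, 9]
Compare 11 vs 12: take 11 from left. Merged: [5, 6, 7, 9, 11]
Compare 21 vs 12: take 12 from right. Merged: [5, 6, 7, 9, 11, 12]
Compare 21 vs 13: take 13 from right. Merged: [5, 6, 7, 9, 11, 12, 13]
Compare 21 vs 14: take 14 from right. Merged: [5, 6, 7, 9, 11, 12, 13, 14]
Compare 21 vs 36: take 21 from left. Merged: [5, 6, 7, 9, 11, 12, 13, 14, 21]
Append remaining from right: [36, 39]. Merged: [5, 6, 7, 9, 11, 12, 13, 14, 21, 36, 39]

Final merged array: [5, 6, 7, 9, 11, 12, 13, 14, 21, 36, 39]
Total comparisons: 9

The merged array is [5, 6, 7, 9, 11, 12, 13, 14, 21, 36, 39], requiring 9 comparisons. The merge step runs in O(n) time where n is the total number of elements.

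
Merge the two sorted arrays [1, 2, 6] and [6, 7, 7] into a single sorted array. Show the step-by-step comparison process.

Merging process:

Compare 1 vs 6: take 1 from left. Merged: [1]
Compare 2 vs 6: take 2 from left. Merged: [1, 2]
Compare 6 vs 6: take 6 from left. Merged: [1, 2, 6]
Append remaining from right: [6, 7, 7]. Merged: [1, 2, 6, 6, 7, 7]

Final merged array: [1, 2, 6, 6, 7, 7]
Total comparisons: 3

The merged array is [1, 2, 6, 6, 7, 7], requiring 3 comparisons. The merge step runs in O(n) time where n is the total number of elements.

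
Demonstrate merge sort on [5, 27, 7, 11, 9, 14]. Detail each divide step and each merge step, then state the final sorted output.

Merge sort trace:

Split: [5, 27, 7, 11, 9, 14] -> [5, 27, 7] and [11, 9, 14]
  Split: [5, 27, 7] -> [5] and [27, 7]
    Split: [27, 7] -> [27] and [7]
    Merge: [27] + [7] -> [7, 27]
  Merge: [5] + [7, 27] -> [5, 7, 27]
  Split: [11, 9, 14] -> [11] and [9, 14]
    Split: [9, 14] -> [9] and [14]
    Merge: [9] + [14] -> [9, 14]
  Merge: [11] + [9, 14] -> [9, 11, 14]
Merge: [5, 7, 27] + [9, 11, 14] -> [5, 7, 9, 11, 14, 27]

Final sorted array: [5, 7, 9, 11, 14, 27]

The merge sort proceeds by recursively splitting the array and merging sorted halves.
After all merges, the sorted array is [5, 7, 9, 11, 14, 27].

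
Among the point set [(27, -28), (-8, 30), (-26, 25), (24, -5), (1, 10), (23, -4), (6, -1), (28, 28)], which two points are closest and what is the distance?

Computing all pairwise distances among 8 points:

d((27, -28), (-8, 30)) = 67.7422
d((27, -28), (-26, 25)) = 74.9533
d((27, -28), (24, -5)) = 23.1948
d((27, -28), (1, 10)) = 46.0435
d((27, -28), (23, -4)) = 24.3311
d((27, -28), (6, -1)) = 34.2053
d((27, -28), (28, 28)) = 56.0089
d((-8, 30), (-26, 25)) = 18.6815
d((-8, 30), (24, -5)) = 47.4236
d((-8, 30), (1, 10)) = 21.9317
d((-8, 30), (23, -4)) = 46.0109
d((-8, 30), (6, -1)) = 34.0147
d((-8, 30), (28, 28)) = 36.0555
d((-26, 25), (24, -5)) = 58.3095
d((-26, 25), (1, 10)) = 30.8869
d((-26, 25), (23, -4)) = 56.9386
d((-26, 25), (6, -1)) = 41.2311
d((-26, 25), (28, 28)) = 54.0833
d((24, -5), (1, 10)) = 27.4591
d((24, -5), (23, -4)) = 1.4142 <-- minimum
d((24, -5), (6, -1)) = 18.4391
d((24, -5), (28, 28)) = 33.2415
d((1, 10), (23, -4)) = 26.0768
d((1, 10), (6, -1)) = 12.083
d((1, 10), (28, 28)) = 32.45
d((23, -4), (6, -1)) = 17.2627
d((23, -4), (28, 28)) = 32.3883
d((6, -1), (28, 28)) = 36.4005

Closest pair: (24, -5) and (23, -4) with distance 1.4142

The closest pair is (24, -5) and (23, -4) with Euclidean distance 1.4142. For 8 points, brute-force pairwise comparison is shown above. For large n, the divide-and-conquer algorithm (sort by x, recurse on halves, check the dividing strip) achieves O(n log n).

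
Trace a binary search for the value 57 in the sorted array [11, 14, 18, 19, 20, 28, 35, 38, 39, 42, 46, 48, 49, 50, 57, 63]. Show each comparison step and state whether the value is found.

Binary search for 57 in [11, 14, 18, 19, 20, 28, 35, 38, 39, 42, 46, 48, 49, 50, 57, 63]:

lo=0, hi=15, mid=7, arr[mid]=38 -> 38 < 57, search right half
lo=8, hi=15, mid=11, arr[mid]=48 -> 48 < 57, search right half
lo=12, hi=15, mid=13, arr[mid]=50 -> 50 < 57, search right half
lo=14, hi=15, mid=14, arr[mid]=57 -> Found target at index 14!

Binary search finds 57 at index 14 after 4 comparisons. The search repeatedly halves the search space by comparing with the middle element.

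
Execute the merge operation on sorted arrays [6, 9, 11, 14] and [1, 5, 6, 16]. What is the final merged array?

Merging process:

Compare 6 vs 1: take 1 from right. Merged: [1]
Compare 6 vs 5: take 5 from right. Merged: [1, 5]
Compare 6 vs 6: take 6 from left. Merged: [1, 5, 6]
Compare 9 vs 6: take 6 from right. Merged: [1, 5, 6, 6]
Compare 9 vs 16: take 9 from left. Merged: [1, 5, 6, 6, 9]
Compare 11 vs 16: take 11 from left. Merged: [1, 5, 6, 6, 9, 11]
Compare 14 vs 16: take 14 from left. Merged: [1, 5, 6, 6, 9, 11, 14]
Append remaining from right: [16]. Merged: [1, 5, 6, 6, 9, 11, 14, 16]

Final merged array: [1, 5, 6, 6, 9, 11, 14, 16]
Total comparisons: 7

The merged array is [1, 5, 6, 6, 9, 11, 14, 16], requiring 7 comparisons. The merge step runs in O(n) time where n is the total number of elements.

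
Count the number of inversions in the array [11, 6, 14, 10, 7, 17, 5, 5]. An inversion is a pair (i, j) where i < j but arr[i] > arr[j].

Finding inversions in [11, 6, 14, 10, 7, 17, 5, 5]:

(0, 1): arr[0]=11 > arr[1]=6
(0, 3): arr[0]=11 > arr[3]=10
(0, 4): arr[0]=11 > arr[4]=7
(0, 6): arr[0]=11 > arr[6]=5
(0, 7): arr[0]=11 > arr[7]=5
(1, 6): arr[1]=6 > arr[6]=5
(1, 7): arr[1]=6 > arr[7]=5
(2, 3): arr[2]=14 > arr[3]=10
(2, 4): arr[2]=14 > arr[4]=7
(2, 6): arr[2]=14 > arr[6]=5
(2, 7): arr[2]=14 > arr[7]=5
(3, 4): arr[3]=10 > arr[4]=7
(3, 6): arr[3]=10 > arr[6]=5
(3, 7): arr[3]=10 > arr[7]=5
(4, 6): arr[4]=7 > arr[6]=5
(4, 7): arr[4]=7 > arr[7]=5
(5, 6): arr[5]=17 > arr[6]=5
(5, 7): arr[5]=17 > arr[7]=5

Total inversions: 18

The array has 18 inversion(s): (0,1), (0,3), (0,4), (0,6), (0,7), (1,6), (1,7), (2,3), (2,4), (2,6), (2,7), (3,4), (3,6), (3,7), (4,6), (4,7), (5,6), (5,7). Each pair (i,j) satisfies i < j and arr[i] > arr[j].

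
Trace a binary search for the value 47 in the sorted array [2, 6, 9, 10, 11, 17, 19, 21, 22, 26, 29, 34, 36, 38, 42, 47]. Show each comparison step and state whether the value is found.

Binary search for 47 in [2, 6, 9, 10, 11, 17, 19, 21, 22, 26, 29, 34, 36, 38, 42, 47]:

lo=0, hi=15, mid=7, arr[mid]=21 -> 21 < 47, search right half
lo=8, hi=15, mid=11, arr[mid]=34 -> 34 < 47, search right half
lo=12, hi=15, mid=13, arr[mid]=38 -> 38 < 47, search right half
lo=14, hi=15, mid=14, arr[mid]=42 -> 42 < 47, search right half
lo=15, hi=15, mid=15, arr[mid]=47 -> Found target at index 15!

Binary search finds 47 at index 15 after 5 comparisons. The search repeatedly halves the search space by comparing with the middle element.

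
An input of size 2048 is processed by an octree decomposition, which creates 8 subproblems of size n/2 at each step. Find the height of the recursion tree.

For divide and conquer with division factor 2:

Problem sizes at each level:
Level 0: 2048
Level 1: 1024
Level 2: 512
Level 3: 256
Level 4: 128
Level 5: 64
Level 6: 32
Level 7: 16
Level 8: 8
Level 9: 4
Level 10: 2
Level 11: 1

The root is level 0 and the size-1 base case is level 11 (the tree spans levels 0 through 11, i.e. 12 levels counting the root), so the depth is the number of divisions: log_2(2048) = 11

The recursion tree depth is log_2(2048) = 11. At each level, the problem size is divided by 2, so it takes 11 divisions to reduce to a base case of size 1. The algorithm makes 8 recursive calls at each level.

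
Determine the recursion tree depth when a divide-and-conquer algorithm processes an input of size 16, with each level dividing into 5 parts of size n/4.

For divide and conquer with division factor 4:

Problem sizes at each level:
Level 0: 16
Level 1: 4
Level 2: 1

The root is level 0 and the size-1 base case is level 2 (the tree spans levels 0 through 2, i.e. 3 levels counting the root), so the depth is the number of divisions: log_4(16) = 2

The recursion tree depth is log_4(16) = 2. At each level, the problem size is divided by 4, so it takes 2 divisions to reduce to a base case of size 1. The algorithm makes 5 recursive calls at each level.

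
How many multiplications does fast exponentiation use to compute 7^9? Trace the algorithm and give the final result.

Computing 7^9 by squaring (build up from 7^1; each line after the first costs one multiplication):

7^1 = 7
7^2 = (7^1)^2 = 7^2 = 49
7^4 = (7^2)^2 = 49^2 = 2401
7^8 = (7^4)^2 = 2401^2 = 5764801
7^9 = 7 * 7^8 = 7 * 5764801 = 40353607

Result: 40353607
Multiplications needed: 4 (4 lines after 7^1)

7^9 = 40353607. Using exponentiation by squaring, this requires 4 multiplications. The key idea: if the exponent is even, square the half-power; if odd, multiply by the base once.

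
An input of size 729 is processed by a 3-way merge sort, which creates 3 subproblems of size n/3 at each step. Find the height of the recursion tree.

For divide and conquer with division factor 3:

Problem sizes at each level:
Level 0: 729
Level 1: 243
Level 2: 81
Level 3: 27
Level 4: 9
Level 5: 3
Level 6: 1

The root is level 0 and the size-1 base case is level 6 (the tree spans levels 0 through 6, i.e. 7 levels counting the root), so the depth is the number of divisions: log_3(729) = 6

The recursion tree depth is log_3(729) = 6. At each level, the problem size is divided by 3, so it takes 6 divisions to reduce to a base case of size 1. The algorithm makes 3 recursive calls at each level.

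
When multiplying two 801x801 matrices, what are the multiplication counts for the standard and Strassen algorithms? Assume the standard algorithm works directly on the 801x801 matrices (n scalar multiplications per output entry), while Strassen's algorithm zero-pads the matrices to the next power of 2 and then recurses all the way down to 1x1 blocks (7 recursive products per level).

Matrix multiplication for 801x801 matrices:

Strassen's algorithm requires power-of-2 dimensions. Pad 801x801 to 1024x1024 (next power of 2).

Standard algorithm: 801^3 = 513922401 multiplications
Strassen's algorithm: 7^(log2(1024)) = 7^10 = 282475249 multiplications
Savings: 513922401 - 282475249 = 231447152 multiplications

Standard: 513922401 multiplications (801^3). Strassen: 282475249 multiplications (7^10, after padding to 1024x1024). Strassen reduces 8 recursive multiplications to 7 at each level.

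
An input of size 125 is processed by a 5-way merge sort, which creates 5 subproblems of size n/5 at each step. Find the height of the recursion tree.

For divide and conquer with division factor 5:

Problem sizes at each level:
Level 0: 125
Level 1: 25
Level 2: 5
Level 3: 1

The root is level 0 and the size-1 base case is level 3 (the tree spans levels 0 through 3, i.e. 4 levels counting the root), so the depth is the number of divisions: log_5(125) = 3

The recursion tree depth is log_5(125) = 3. At each level, the problem size is divided by 5, so it takes 3 divisions to reduce to a base case of size 1. The algorithm makes 5 recursive calls at each level.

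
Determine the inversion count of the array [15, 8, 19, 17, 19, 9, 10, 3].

Finding inversions in [15, 8, 19, 17, 19, 9, 10, 3]:

(0, 1): arr[0]=15 > arr[1]=8
(0, 5): arr[0]=15 > arr[5]=9
(0, 6): arr[0]=15 > arr[6]=10
(0, 7): arr[0]=15 > arr[7]=3
(1, 7): arr[1]=8 > arr[7]=3
(2, 3): arr[2]=19 > arr[3]=17
(2, 5): arr[2]=19 > arr[5]=9
(2, 6): arr[2]=19 > arr[6]=10
(2, 7): arr[2]=19 > arr[7]=3
(3, 5): arr[3]=17 > arr[5]=9
(3, 6): arr[3]=17 > arr[6]=10
(3, 7): arr[3]=17 > arr[7]=3
(4, 5): arr[4]=19 > arr[5]=9
(4, 6): arr[4]=19 > arr[6]=10
(4, 7): arr[4]=19 > arr[7]=3
(5, 7): arr[5]=9 > arr[7]=3
(6, 7): arr[6]=10 > arr[7]=3

Total inversions: 17

The array has 17 inversion(s): (0,1), (0,5), (0,6), (0,7), (1,7), (2,3), (2,5), (2,6), (2,7), (3,5), (3,6), (3,7), (4,5), (4,6), (4,7), (5,7), (6,7). Each pair (i,j) satisfies i < j and arr[i] > arr[j].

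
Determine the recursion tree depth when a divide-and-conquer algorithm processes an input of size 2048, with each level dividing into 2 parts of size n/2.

For divide and conquer with division factor 2:

Problem sizes at each level:
Level 0: 2048
Level 1: 1024
Level 2: 512
Level 3: 256
Level 4: 128
Level 5: 64
Level 6: 32
Level 7: 16
Level 8: 8
Level 9: 4
Level 10: 2
Level 11: 1

The root is level 0 and the size-1 base case is level 11 (the tree spans levels 0 through 11, i.e. 12 levels counting the root), so the depth is the number of divisions: log_2(2048) = 11

The recursion tree depth is log_2(2048) = 11. At each level, the problem size is divided by 2, so it takes 11 divisions to reduce to a base case of size 1. The algorithm makes 2 recursive calls at each level.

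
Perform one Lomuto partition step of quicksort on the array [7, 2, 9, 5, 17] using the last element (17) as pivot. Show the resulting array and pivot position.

Lomuto partition with pivot = 17:

Initial array: [7, 2, 9, 5, 17]

arr[0]=7 <= 17: swap with position 0, array becomes [7, 2, 9, 5, 17]
arr[1]=2 <= 17: swap with position 1, array becomes [7, 2, 9, 5, 17]
arr[2]=9 <= 17: swap with position 2, array becomes [7, 2, 9, 5, 17]
arr[3]=5 <= 17: swap with position 3, array becomes [7, 2, 9, 5, 17]

Place pivot at position 4: [7, 2, 9, 5, 17]
Pivot position: 4

After partitioning with pivot 17, the array becomes [7, 2, 9, 5, 17]. The pivot is placed at index 4. All elements to the left of the pivot are <= 17, and all elements to the right are > 17.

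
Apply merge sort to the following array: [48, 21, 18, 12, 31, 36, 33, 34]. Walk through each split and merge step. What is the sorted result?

Merge sort trace:

Split: [48, 21, 18, 12, 31, 36, 33, 34] -> [48, 21, 18, 12] and [31, 36, 33, 34]
  Split: [48, 21, 18, 12] -> [48, 21] and [18, 12]
    Split: [48, 21] -> [48] and [21]
    Merge: [48] + [21] -> [21, 48]
    Split: [18, 12] -> [18] and [12]
    Merge: [18] + [12] -> [12, 18]
  Merge: [21, 48] + [12, 18] -> [12, 18, 21, 48]
  Split: [31, 36, 33, 34] -> [31, 36] and [33, 34]
    Split: [31, 36] -> [31] and [36]
    Merge: [31] + [36] -> [31, 36]
    Split: [33, 34] -> [33] and [34]
    Merge: [33] + [34] -> [33, 34]
  Merge: [31, 36] + [33, 34] -> [31, 33, 34, 36]
Merge: [12, 18, 21, 48] + [31, 33, 34, 36] -> [12, 18, 21, 31, 33, 34, 36, 48]

Final sorted array: [12, 18, 21, 31, 33, 34, 36, 48]

The merge sort proceeds by recursively splitting the array and merging sorted halves.
After all merges, the sorted array is [12, 18, 21, 31, 33, 34, 36, 48].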